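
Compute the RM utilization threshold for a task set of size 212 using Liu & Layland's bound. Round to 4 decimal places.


Compute 2^(1/212) = 1.0032749130
Subtract 1: 1.0032749130 - 1 = 0.0032749130
Multiply by n: 212 * 0.0032749130 = 0.6942815560
Round to 4 dp: 0.6943

0.6943


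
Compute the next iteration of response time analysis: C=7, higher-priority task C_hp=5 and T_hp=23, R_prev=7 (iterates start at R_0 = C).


R_next = C + ceil(R_prev / T_hp) * C_hp
ceil(7 / 23) = ceil(0.3043) = 1
Interference = 1 * 5 = 5
R_next = 7 + 5 = 12

12


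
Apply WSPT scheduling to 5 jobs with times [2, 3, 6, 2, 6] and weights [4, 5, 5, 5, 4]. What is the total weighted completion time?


Compute p/w ratios and sort ascending (WSPT): [(2, 5), (2, 4), (3, 5), (6, 5), (6, 4)]
Compute weighted completion times:
  Job (p=2,w=5): C=2, w*C=5*2=10
  Job (p=2,w=4): C=4, w*C=4*4=16
  Job (p=3,w=5): C=7, w*C=5*7=35
  Job (p=6,w=5): C=13, w*C=5*13=65
  Job (p=6,w=4): C=19, w*C=4*19=76
Total weighted completion time = 202

202


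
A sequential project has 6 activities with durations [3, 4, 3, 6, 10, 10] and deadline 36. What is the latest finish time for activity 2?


LF(activity 2) = deadline - sum of successor durations
Successors: activities 3 through 6 with durations [3, 6, 10, 10]
Sum of successor durations = 29
LF = 36 - 29 = 7

7


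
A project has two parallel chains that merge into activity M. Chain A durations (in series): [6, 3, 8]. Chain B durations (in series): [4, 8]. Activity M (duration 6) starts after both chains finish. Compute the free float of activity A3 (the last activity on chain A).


ES(A3) = sum of predecessors on chain A = 9
EF(A3) = ES + duration = 9 + 8 = 17
Successor of A3 is M. ES(M) = max(sum(A), sum(B)) = max(17, 12) = 17
Free float = ES(successor) - EF(current) = 17 - 17 = 0

0


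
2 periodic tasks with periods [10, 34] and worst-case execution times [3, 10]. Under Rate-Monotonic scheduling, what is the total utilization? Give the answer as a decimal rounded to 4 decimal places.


Compute individual utilizations (exact fractions):
  Task 1: C/T = 3/10 (approx. 0.3)
  Task 2: C/T = 10/34 = 5/17 (approx. 0.2941)
Total utilization U = 3/10 + 5/17 = 101/170
Rounded to 4 decimal places: U = 0.5941
RM (Liu & Layland) bound for 2 tasks = 0.828427; compare with U = 101/170 (approx. 0.594118)
U <= bound, so schedulable by RM sufficient condition.

0.5941


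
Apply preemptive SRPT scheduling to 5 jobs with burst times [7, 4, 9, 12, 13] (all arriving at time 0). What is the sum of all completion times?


Since all jobs arrive at t=0, SRPT equals SPT ordering.
SPT order: [4, 7, 9, 12, 13]
Completion times:
  Job 1: p=4, C=4
  Job 2: p=7, C=11
  Job 3: p=9, C=20
  Job 4: p=12, C=32
  Job 5: p=13, C=45
Total completion time = 4 + 11 + 20 + 32 + 45 = 112

112


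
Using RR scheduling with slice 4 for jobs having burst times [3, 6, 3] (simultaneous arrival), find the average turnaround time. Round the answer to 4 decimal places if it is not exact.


Time quantum = 4
Execution trace:
  J1 runs 3 units, time = 3
  J2 runs 4 units, time = 7
  J3 runs 3 units, time = 10
  J2 runs 2 units, time = 12
Finish times: [3, 12, 10]
Average turnaround = 25/3 = 8.3333

8.3333


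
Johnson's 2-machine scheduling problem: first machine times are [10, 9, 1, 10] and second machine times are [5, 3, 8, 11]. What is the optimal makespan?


Apply Johnson's rule:
  Group 1 (a <= b): [(3, 1, 8), (4, 10, 11)]
  Group 2 (a > b): [(1, 10, 5), (2, 9, 3)]
Optimal job order: [3, 4, 1, 2]
Schedule:
  Job 3: M1 done at 1, M2 done at 9
  Job 4: M1 done at 11, M2 done at 22
  Job 1: M1 done at 21, M2 done at 27
  Job 2: M1 done at 30, M2 done at 33
Makespan = 33

33


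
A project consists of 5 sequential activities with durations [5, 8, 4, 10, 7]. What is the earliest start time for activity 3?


Activity 3 starts after activities 1 through 2 complete.
Predecessor durations: [5, 8]
ES = 5 + 8 = 13

13


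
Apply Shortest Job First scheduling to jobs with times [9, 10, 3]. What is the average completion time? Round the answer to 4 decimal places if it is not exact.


SJF order (ascending): [3, 9, 10]
Completion times:
  Job 1: burst=3, C=3
  Job 2: burst=9, C=12
  Job 3: burst=10, C=22
Average completion = 37/3 = 12.3333

12.3333


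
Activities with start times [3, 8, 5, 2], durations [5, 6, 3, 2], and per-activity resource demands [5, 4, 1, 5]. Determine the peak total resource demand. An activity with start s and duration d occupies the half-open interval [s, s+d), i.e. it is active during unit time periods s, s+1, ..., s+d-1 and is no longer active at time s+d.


Each activity i is active on [start_i, start_i + duration_i).
Compute total resource usage per time slot:
  t=0: active resources = [], total = 0
  t=1: active resources = [], total = 0
  t=2: active resources = [5], total = 5
  t=3: active resources = [5, 5], total = 10
  t=4: active resources = [5], total = 5
  t=5: active resources = [5, 1], total = 6
  t=6: active resources = [5, 1], total = 6
  t=7: active resources = [5, 1], total = 6
  t=8: active resources = [4], total = 4
  t=9: active resources = [4], total = 4
  t=10: active resources = [4], total = 4
  t=11: active resources = [4], total = 4
  t=12: active resources = [4], total = 4
  t=13: active resources = [4], total = 4
Peak resource demand = 10

10


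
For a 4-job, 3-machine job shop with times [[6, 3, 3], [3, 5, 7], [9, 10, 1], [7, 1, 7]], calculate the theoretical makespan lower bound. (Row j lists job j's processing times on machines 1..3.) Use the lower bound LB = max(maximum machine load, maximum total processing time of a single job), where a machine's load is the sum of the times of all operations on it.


Machine loads:
  Machine 1: 6 + 3 + 9 + 7 = 25
  Machine 2: 3 + 5 + 10 + 1 = 19
  Machine 3: 3 + 7 + 1 + 7 = 18
Max machine load = 25
Job totals:
  Job 1: 12
  Job 2: 15
  Job 3: 20
  Job 4: 15
Max job total = 20
Lower bound = max(25, 20) = 25

25


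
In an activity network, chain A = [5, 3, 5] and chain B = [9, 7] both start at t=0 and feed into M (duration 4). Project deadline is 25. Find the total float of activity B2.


Forward pass: ES(B2) = sum of predecessors on chain B = 9
EF = ES + duration = 9 + 7 = 16
Backward pass: LF(M) = deadline = 25; LS(M) = 25 - 4 = 21
LF(B2) = LS(M) - sum(successors on chain B) = 21 - 0 = 21
LS = LF - duration = 21 - 7 = 14
Total float = LS - ES = 14 - 9 = 5

5


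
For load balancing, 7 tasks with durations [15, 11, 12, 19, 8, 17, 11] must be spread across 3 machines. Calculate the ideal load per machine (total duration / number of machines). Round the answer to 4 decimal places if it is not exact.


Total processing time = 15 + 11 + 12 + 19 + 8 + 17 + 11 = 93
Number of machines = 3
Ideal balanced load = 93 / 3 = 31.0

31.0


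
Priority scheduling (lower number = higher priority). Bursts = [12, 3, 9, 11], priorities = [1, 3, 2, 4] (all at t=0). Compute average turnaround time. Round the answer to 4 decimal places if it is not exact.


Sort by priority (ascending = highest first):
Order: [(1, 12), (2, 9), (3, 3), (4, 11)]
Completion times:
  Priority 1, burst=12, C=12
  Priority 2, burst=9, C=21
  Priority 3, burst=3, C=24
  Priority 4, burst=11, C=35
Average turnaround = 92/4 = 23.0

23.0


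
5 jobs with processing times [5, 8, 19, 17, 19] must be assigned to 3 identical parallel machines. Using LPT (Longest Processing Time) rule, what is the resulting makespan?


Sort jobs in decreasing order (LPT): [19, 19, 17, 8, 5]
Assign each job to the least loaded machine:
  Machine 1: jobs [19, 5], load = 24
  Machine 2: jobs [19], load = 19
  Machine 3: jobs [17, 8], load = 25
Makespan = max load = 25

25


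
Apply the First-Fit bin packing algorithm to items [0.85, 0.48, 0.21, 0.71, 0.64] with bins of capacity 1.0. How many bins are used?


Place items sequentially using First-Fit:
  Item 0.85 -> new Bin 1
  Item 0.48 -> new Bin 2
  Item 0.21 -> Bin 2 (now 0.69)
  Item 0.71 -> new Bin 3
  Item 0.64 -> new Bin 4
Total bins used = 4

4


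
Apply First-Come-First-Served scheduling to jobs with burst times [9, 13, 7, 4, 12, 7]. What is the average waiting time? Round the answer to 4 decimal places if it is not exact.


FCFS order (as given): [9, 13, 7, 4, 12, 7]
Waiting times:
  Job 1: wait = 0
  Job 2: wait = 9
  Job 3: wait = 22
  Job 4: wait = 29
  Job 5: wait = 33
  Job 6: wait = 45
Sum of waiting times = 138
Average waiting time = 138/6 = 23.0

23.0


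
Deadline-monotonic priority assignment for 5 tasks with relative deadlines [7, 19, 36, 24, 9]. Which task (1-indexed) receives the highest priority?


Sort tasks by relative deadline (ascending):
  Task 1: deadline = 7
  Task 5: deadline = 9
  Task 2: deadline = 19
  Task 4: deadline = 24
  Task 3: deadline = 36
Priority order (highest first): [1, 5, 2, 4, 3]
Highest priority task = 1

1


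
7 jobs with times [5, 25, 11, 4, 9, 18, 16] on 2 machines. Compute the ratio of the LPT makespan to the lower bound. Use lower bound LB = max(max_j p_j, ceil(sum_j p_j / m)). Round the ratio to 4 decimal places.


LPT order: [25, 18, 16, 11, 9, 5, 4]
Machine loads after assignment: [45, 43]
LPT makespan = 45
Lower bound = max(max_job, ceil(total/2)) = max(25, 44) = 44
Ratio = 45 / 44 = 1.0227

1.0227


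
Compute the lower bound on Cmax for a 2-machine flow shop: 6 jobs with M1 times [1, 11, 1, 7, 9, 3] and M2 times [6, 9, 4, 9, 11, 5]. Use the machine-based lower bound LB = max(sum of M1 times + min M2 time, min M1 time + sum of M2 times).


LB1 = sum(M1 times) + min(M2 times) = 32 + 4 = 36
LB2 = min(M1 times) + sum(M2 times) = 1 + 44 = 45
Lower bound = max(LB1, LB2) = max(36, 45) = 45

45


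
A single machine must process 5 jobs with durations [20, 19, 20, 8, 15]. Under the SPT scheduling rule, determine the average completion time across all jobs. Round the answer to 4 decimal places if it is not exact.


Sort jobs by processing time (SPT order): [8, 15, 19, 20, 20]
Compute completion times sequentially:
  Job 1: processing = 8, completes at 8
  Job 2: processing = 15, completes at 23
  Job 3: processing = 19, completes at 42
  Job 4: processing = 20, completes at 62
  Job 5: processing = 20, completes at 82
Sum of completion times = 217
Average completion time = 217/5 = 43.4

43.4


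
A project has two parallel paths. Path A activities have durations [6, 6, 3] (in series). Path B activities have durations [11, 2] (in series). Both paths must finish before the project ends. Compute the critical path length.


Path A total = 6 + 6 + 3 = 15
Path B total = 11 + 2 = 13
Critical path = longest path = max(15, 13) = 15

15


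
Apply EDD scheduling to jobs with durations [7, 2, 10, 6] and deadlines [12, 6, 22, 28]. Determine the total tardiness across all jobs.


Sort by due date (EDD order): [(2, 6), (7, 12), (10, 22), (6, 28)]
Compute completion times and tardiness:
  Job 1: p=2, d=6, C=2, tardiness=max(0,2-6)=0
  Job 2: p=7, d=12, C=9, tardiness=max(0,9-12)=0
  Job 3: p=10, d=22, C=19, tardiness=max(0,19-22)=0
  Job 4: p=6, d=28, C=25, tardiness=max(0,25-28)=0
Total tardiness = 0

0


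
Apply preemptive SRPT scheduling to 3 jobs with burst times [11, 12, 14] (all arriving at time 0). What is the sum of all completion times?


Since all jobs arrive at t=0, SRPT equals SPT ordering.
SPT order: [11, 12, 14]
Completion times:
  Job 1: p=11, C=11
  Job 2: p=12, C=23
  Job 3: p=14, C=37
Total completion time = 11 + 23 + 37 = 71

71


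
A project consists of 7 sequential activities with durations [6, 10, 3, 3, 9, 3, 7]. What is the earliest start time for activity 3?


Activity 3 starts after activities 1 through 2 complete.
Predecessor durations: [6, 10]
ES = 6 + 10 = 16

16


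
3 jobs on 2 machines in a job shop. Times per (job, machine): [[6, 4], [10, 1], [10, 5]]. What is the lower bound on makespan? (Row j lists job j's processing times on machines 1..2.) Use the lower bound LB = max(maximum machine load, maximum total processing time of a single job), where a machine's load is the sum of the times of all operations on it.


Machine loads:
  Machine 1: 6 + 10 + 10 = 26
  Machine 2: 4 + 1 + 5 = 10
Max machine load = 26
Job totals:
  Job 1: 10
  Job 2: 11
  Job 3: 15
Max job total = 15
Lower bound = max(26, 15) = 26

26


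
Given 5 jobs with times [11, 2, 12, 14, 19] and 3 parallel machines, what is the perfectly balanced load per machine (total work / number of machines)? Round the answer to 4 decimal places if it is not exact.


Total processing time = 11 + 2 + 12 + 14 + 19 = 58
Number of machines = 3
Ideal balanced load = 58 / 3 = 19.3333

19.3333


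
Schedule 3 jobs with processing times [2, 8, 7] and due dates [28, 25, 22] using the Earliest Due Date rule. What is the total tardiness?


Sort by due date (EDD order): [(7, 22), (8, 25), (2, 28)]
Compute completion times and tardiness:
  Job 1: p=7, d=22, C=7, tardiness=max(0,7-22)=0
  Job 2: p=8, d=25, C=15, tardiness=max(0,15-25)=0
  Job 3: p=2, d=28, C=17, tardiness=max(0,17-28)=0
Total tardiness = 0

0


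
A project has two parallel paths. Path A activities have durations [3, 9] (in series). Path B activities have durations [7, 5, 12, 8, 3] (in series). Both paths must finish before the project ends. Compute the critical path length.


Path A total = 3 + 9 = 12
Path B total = 7 + 5 + 12 + 8 + 3 = 35
Critical path = longest path = max(12, 35) = 35

35


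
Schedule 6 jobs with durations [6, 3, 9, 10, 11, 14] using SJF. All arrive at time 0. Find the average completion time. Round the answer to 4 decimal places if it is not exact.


SJF order (ascending): [3, 6, 9, 10, 11, 14]
Completion times:
  Job 1: burst=3, C=3
  Job 2: burst=6, C=9
  Job 3: burst=9, C=18
  Job 4: burst=10, C=28
  Job 5: burst=11, C=39
  Job 6: burst=14, C=53
Average completion = 150/6 = 25.0

25.0


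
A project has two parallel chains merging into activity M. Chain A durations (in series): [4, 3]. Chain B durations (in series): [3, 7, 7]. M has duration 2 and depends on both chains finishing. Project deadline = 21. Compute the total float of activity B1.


Forward pass: ES(B1) = sum of predecessors on chain B = 0
EF = ES + duration = 0 + 3 = 3
Backward pass: LF(M) = deadline = 21; LS(M) = 21 - 2 = 19
LF(B1) = LS(M) - sum(successors on chain B) = 19 - 14 = 5
LS = LF - duration = 5 - 3 = 2
Total float = LS - ES = 2 - 0 = 2

2


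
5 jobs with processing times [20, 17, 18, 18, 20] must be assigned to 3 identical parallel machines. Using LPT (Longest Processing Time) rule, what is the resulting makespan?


Sort jobs in decreasing order (LPT): [20, 20, 18, 18, 17]
Assign each job to the least loaded machine:
  Machine 1: jobs [20, 17], load = 37
  Machine 2: jobs [20], load = 20
  Machine 3: jobs [18, 18], load = 36
Makespan = max load = 37

37


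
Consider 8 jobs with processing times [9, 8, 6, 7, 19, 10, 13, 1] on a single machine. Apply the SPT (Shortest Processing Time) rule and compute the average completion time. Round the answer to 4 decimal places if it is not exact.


Sort jobs by processing time (SPT order): [1, 6, 7, 8, 9, 10, 13, 19]
Compute completion times sequentially:
  Job 1: processing = 1, completes at 1
  Job 2: processing = 6, completes at 7
  Job 3: processing = 7, completes at 14
  Job 4: processing = 8, completes at 22
  Job 5: processing = 9, completes at 31
  Job 6: processing = 10, completes at 41
  Job 7: processing = 13, completes at 54
  Job 8: processing = 19, completes at 73
Sum of completion times = 243
Average completion time = 243/8 = 30.375

30.375


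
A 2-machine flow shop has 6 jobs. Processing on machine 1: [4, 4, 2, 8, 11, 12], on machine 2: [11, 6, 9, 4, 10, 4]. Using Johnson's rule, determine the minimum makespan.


Apply Johnson's rule:
  Group 1 (a <= b): [(3, 2, 9), (1, 4, 11), (2, 4, 6)]
  Group 2 (a > b): [(5, 11, 10), (4, 8, 4), (6, 12, 4)]
Optimal job order: [3, 1, 2, 5, 4, 6]
Schedule:
  Job 3: M1 done at 2, M2 done at 11
  Job 1: M1 done at 6, M2 done at 22
  Job 2: M1 done at 10, M2 done at 28
  Job 5: M1 done at 21, M2 done at 38
  Job 4: M1 done at 29, M2 done at 42
  Job 6: M1 done at 41, M2 done at 46
Makespan = 46

46


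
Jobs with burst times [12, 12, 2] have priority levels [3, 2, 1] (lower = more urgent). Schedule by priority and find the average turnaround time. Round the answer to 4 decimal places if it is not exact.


Sort by priority (ascending = highest first):
Order: [(1, 2), (2, 12), (3, 12)]
Completion times:
  Priority 1, burst=2, C=2
  Priority 2, burst=12, C=14
  Priority 3, burst=12, C=26
Average turnaround = 42/3 = 14.0

14.0


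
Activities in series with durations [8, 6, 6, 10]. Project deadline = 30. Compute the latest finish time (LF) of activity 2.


LF(activity 2) = deadline - sum of successor durations
Successors: activities 3 through 4 with durations [6, 10]
Sum of successor durations = 16
LF = 30 - 16 = 14

14


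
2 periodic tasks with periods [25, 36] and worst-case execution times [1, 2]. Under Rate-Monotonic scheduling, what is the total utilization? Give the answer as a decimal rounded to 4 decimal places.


Compute individual utilizations (exact fractions):
  Task 1: C/T = 1/25 (approx. 0.04)
  Task 2: C/T = 2/36 = 1/18 (approx. 0.0556)
Total utilization U = 1/25 + 1/18 = 43/450
Rounded to 4 decimal places: U = 0.0956
RM (Liu & Layland) bound for 2 tasks = 0.828427; compare with U = 43/450 (approx. 0.095556)
U <= bound, so schedulable by RM sufficient condition.

0.0956


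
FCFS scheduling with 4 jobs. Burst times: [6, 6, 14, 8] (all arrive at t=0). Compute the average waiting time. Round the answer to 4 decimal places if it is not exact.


FCFS order (as given): [6, 6, 14, 8]
Waiting times:
  Job 1: wait = 0
  Job 2: wait = 6
  Job 3: wait = 12
  Job 4: wait = 26
Sum of waiting times = 44
Average waiting time = 44/4 = 11.0

11.0


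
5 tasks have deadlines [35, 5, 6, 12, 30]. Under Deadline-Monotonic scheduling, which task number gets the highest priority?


Sort tasks by relative deadline (ascending):
  Task 2: deadline = 5
  Task 3: deadline = 6
  Task 4: deadline = 12
  Task 5: deadline = 30
  Task 1: deadline = 35
Priority order (highest first): [2, 3, 4, 5, 1]
Highest priority task = 2

2


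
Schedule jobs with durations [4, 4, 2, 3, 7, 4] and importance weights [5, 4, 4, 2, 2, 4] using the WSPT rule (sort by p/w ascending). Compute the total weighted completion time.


Compute p/w ratios and sort ascending (WSPT): [(2, 4), (4, 5), (4, 4), (4, 4), (3, 2), (7, 2)]
Compute weighted completion times:
  Job (p=2,w=4): C=2, w*C=4*2=8
  Job (p=4,w=5): C=6, w*C=5*6=30
  Job (p=4,w=4): C=10, w*C=4*10=40
  Job (p=4,w=4): C=14, w*C=4*14=56
  Job (p=3,w=2): C=17, w*C=2*17=34
  Job (p=7,w=2): C=24, w*C=2*24=48
Total weighted completion time = 216

216


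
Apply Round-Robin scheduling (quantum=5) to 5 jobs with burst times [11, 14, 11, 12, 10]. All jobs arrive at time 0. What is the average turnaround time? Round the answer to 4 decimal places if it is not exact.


Time quantum = 5
Execution trace:
  J1 runs 5 units, time = 5
  J2 runs 5 units, time = 10
  J3 runs 5 units, time = 15
  J4 runs 5 units, time = 20
  J5 runs 5 units, time = 25
  J1 runs 5 units, time = 30
  J2 runs 5 units, time = 35
  J3 runs 5 units, time = 40
  J4 runs 5 units, time = 45
  J5 runs 5 units, time = 50
  J1 runs 1 units, time = 51
  J2 runs 4 units, time = 55
  J3 runs 1 units, time = 56
  J4 runs 2 units, time = 58
Finish times: [51, 55, 56, 58, 50]
Average turnaround = 270/5 = 54.0

54.0


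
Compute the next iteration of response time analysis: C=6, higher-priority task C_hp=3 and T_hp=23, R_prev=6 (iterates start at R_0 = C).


R_next = C + ceil(R_prev / T_hp) * C_hp
ceil(6 / 23) = ceil(0.2609) = 1
Interference = 1 * 3 = 3
R_next = 6 + 3 = 9

9


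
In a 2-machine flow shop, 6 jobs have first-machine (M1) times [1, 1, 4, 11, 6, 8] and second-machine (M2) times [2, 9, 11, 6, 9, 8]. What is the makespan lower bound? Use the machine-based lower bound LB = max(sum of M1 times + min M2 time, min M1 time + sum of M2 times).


LB1 = sum(M1 times) + min(M2 times) = 31 + 2 = 33
LB2 = min(M1 times) + sum(M2 times) = 1 + 45 = 46
Lower bound = max(LB1, LB2) = max(33, 46) = 46

46


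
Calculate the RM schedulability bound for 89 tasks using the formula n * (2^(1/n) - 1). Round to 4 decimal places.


Compute 2^(1/89) = 1.0078185773
Subtract 1: 1.0078185773 - 1 = 0.0078185773
Multiply by n: 89 * 0.0078185773 = 0.6958533797
Round to 4 dp: 0.6959

0.6959


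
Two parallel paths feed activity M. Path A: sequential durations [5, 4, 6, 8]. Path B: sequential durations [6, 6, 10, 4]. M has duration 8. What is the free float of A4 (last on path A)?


ES(A4) = sum of predecessors on chain A = 15
EF(A4) = ES + duration = 15 + 8 = 23
Successor of A4 is M. ES(M) = max(sum(A), sum(B)) = max(23, 26) = 26
Free float = ES(successor) - EF(current) = 26 - 23 = 3

3


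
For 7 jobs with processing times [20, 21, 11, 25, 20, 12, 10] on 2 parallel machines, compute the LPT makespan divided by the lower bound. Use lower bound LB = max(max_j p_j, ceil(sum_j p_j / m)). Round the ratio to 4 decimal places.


LPT order: [25, 21, 20, 20, 12, 11, 10]
Machine loads after assignment: [56, 63]
LPT makespan = 63
Lower bound = max(max_job, ceil(total/2)) = max(25, 60) = 60
Ratio = 63 / 60 = 1.05

1.05


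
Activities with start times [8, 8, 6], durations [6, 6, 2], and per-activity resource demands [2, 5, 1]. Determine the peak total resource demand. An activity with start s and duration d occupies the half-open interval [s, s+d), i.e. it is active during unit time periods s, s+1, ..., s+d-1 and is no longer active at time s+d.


Each activity i is active on [start_i, start_i + duration_i).
Compute total resource usage per time slot:
  t=0: active resources = [], total = 0
  t=1: active resources = [], total = 0
  t=2: active resources = [], total = 0
  t=3: active resources = [], total = 0
  t=4: active resources = [], total = 0
  t=5: active resources = [], total = 0
  t=6: active resources = [1], total = 1
  t=7: active resources = [1], total = 1
  t=8: active resources = [2, 5], total = 7
  t=9: active resources = [2, 5], total = 7
  t=10: active resources = [2, 5], total = 7
  t=11: active resources = [2, 5], total = 7
  t=12: active resources = [2, 5], total = 7
  t=13: active resources = [2, 5], total = 7
Peak resource demand = 7

7


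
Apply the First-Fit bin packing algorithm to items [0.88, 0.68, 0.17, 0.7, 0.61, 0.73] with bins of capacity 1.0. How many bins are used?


Place items sequentially using First-Fit:
  Item 0.88 -> new Bin 1
  Item 0.68 -> new Bin 2
  Item 0.17 -> Bin 2 (now 0.85)
  Item 0.7 -> new Bin 3
  Item 0.61 -> new Bin 4
  Item 0.73 -> new Bin 5
Total bins used = 5

5


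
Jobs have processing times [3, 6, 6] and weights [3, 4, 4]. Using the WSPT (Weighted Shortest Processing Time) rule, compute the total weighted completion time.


Compute p/w ratios and sort ascending (WSPT): [(3, 3), (6, 4), (6, 4)]
Compute weighted completion times:
  Job (p=3,w=3): C=3, w*C=3*3=9
  Job (p=6,w=4): C=9, w*C=4*9=36
  Job (p=6,w=4): C=15, w*C=4*15=60
Total weighted completion time = 105

105


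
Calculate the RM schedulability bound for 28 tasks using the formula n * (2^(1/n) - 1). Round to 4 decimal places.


Compute 2^(1/28) = 1.0250642120
Subtract 1: 1.0250642120 - 1 = 0.0250642120
Multiply by n: 28 * 0.0250642120 = 0.7017979360
Round to 4 dp: 0.7018

0.7018


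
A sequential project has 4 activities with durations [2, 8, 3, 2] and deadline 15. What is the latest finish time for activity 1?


LF(activity 1) = deadline - sum of successor durations
Successors: activities 2 through 4 with durations [8, 3, 2]
Sum of successor durations = 13
LF = 15 - 13 = 2

2


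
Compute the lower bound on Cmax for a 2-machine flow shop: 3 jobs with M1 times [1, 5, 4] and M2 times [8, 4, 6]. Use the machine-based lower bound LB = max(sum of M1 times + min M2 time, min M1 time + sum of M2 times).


LB1 = sum(M1 times) + min(M2 times) = 10 + 4 = 14
LB2 = min(M1 times) + sum(M2 times) = 1 + 18 = 19
Lower bound = max(LB1, LB2) = max(14, 19) = 19

19


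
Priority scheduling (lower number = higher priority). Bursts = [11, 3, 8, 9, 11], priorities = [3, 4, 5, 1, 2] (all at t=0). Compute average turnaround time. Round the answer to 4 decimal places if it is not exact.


Sort by priority (ascending = highest first):
Order: [(1, 9), (2, 11), (3, 11), (4, 3), (5, 8)]
Completion times:
  Priority 1, burst=9, C=9
  Priority 2, burst=11, C=20
  Priority 3, burst=11, C=31
  Priority 4, burst=3, C=34
  Priority 5, burst=8, C=42
Average turnaround = 136/5 = 27.2

27.2


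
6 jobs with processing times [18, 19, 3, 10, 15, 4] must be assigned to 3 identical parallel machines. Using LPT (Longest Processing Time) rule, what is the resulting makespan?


Sort jobs in decreasing order (LPT): [19, 18, 15, 10, 4, 3]
Assign each job to the least loaded machine:
  Machine 1: jobs [19, 3], load = 22
  Machine 2: jobs [18, 4], load = 22
  Machine 3: jobs [15, 10], load = 25
Makespan = max load = 25

25


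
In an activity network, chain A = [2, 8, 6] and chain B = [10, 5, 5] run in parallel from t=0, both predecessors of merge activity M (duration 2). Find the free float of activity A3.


ES(A3) = sum of predecessors on chain A = 10
EF(A3) = ES + duration = 10 + 6 = 16
Successor of A3 is M. ES(M) = max(sum(A), sum(B)) = max(16, 20) = 20
Free float = ES(successor) - EF(current) = 20 - 16 = 4

4


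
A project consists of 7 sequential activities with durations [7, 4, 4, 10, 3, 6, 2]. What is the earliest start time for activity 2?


Activity 2 starts after activities 1 through 1 complete.
Predecessor durations: [7]
ES = 7 = 7

7


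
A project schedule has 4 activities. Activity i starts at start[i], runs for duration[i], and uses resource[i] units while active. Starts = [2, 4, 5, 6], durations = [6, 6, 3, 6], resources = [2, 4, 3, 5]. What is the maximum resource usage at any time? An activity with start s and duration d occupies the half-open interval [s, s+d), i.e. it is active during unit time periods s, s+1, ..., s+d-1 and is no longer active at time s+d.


Each activity i is active on [start_i, start_i + duration_i).
Compute total resource usage per time slot:
  t=0: active resources = [], total = 0
  t=1: active resources = [], total = 0
  t=2: active resources = [2], total = 2
  t=3: active resources = [2], total = 2
  t=4: active resources = [2, 4], total = 6
  t=5: active resources = [2, 4, 3], total = 9
  t=6: active resources = [2, 4, 3, 5], total = 14
  t=7: active resources = [2, 4, 3, 5], total = 14
  t=8: active resources = [4, 5], total = 9
  t=9: active resources = [4, 5], total = 9
  t=10: active resources = [5], total = 5
  t=11: active resources = [5], total = 5
Peak resource demand = 14

14


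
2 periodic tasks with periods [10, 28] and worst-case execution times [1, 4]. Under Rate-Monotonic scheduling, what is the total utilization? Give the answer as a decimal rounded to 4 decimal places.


Compute individual utilizations (exact fractions):
  Task 1: C/T = 1/10 (approx. 0.1)
  Task 2: C/T = 4/28 = 1/7 (approx. 0.1429)
Total utilization U = 1/10 + 1/7 = 17/70
Rounded to 4 decimal places: U = 0.2429
RM (Liu & Layland) bound for 2 tasks = 0.828427; compare with U = 17/70 (approx. 0.242857)
U <= bound, so schedulable by RM sufficient condition.

0.2429


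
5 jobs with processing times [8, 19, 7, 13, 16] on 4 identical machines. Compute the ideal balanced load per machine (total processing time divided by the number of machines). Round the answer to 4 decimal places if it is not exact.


Total processing time = 8 + 19 + 7 + 13 + 16 = 63
Number of machines = 4
Ideal balanced load = 63 / 4 = 15.75

15.75


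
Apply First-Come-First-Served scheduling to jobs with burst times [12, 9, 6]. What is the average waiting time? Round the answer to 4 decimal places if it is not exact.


FCFS order (as given): [12, 9, 6]
Waiting times:
  Job 1: wait = 0
  Job 2: wait = 12
  Job 3: wait = 21
Sum of waiting times = 33
Average waiting time = 33/3 = 11.0

11.0


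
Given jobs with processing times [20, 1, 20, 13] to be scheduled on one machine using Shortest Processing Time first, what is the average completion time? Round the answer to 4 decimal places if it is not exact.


Sort jobs by processing time (SPT order): [1, 13, 20, 20]
Compute completion times sequentially:
  Job 1: processing = 1, completes at 1
  Job 2: processing = 13, completes at 14
  Job 3: processing = 20, completes at 34
  Job 4: processing = 20, completes at 54
Sum of completion times = 103
Average completion time = 103/4 = 25.75

25.75


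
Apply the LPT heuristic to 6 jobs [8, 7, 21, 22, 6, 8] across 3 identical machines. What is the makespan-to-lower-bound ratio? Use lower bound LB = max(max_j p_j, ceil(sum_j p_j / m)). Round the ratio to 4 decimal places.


LPT order: [22, 21, 8, 8, 7, 6]
Machine loads after assignment: [22, 27, 23]
LPT makespan = 27
Lower bound = max(max_job, ceil(total/3)) = max(22, 24) = 24
Ratio = 27 / 24 = 1.125

1.125


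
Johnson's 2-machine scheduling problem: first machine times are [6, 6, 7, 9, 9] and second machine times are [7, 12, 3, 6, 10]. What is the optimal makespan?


Apply Johnson's rule:
  Group 1 (a <= b): [(1, 6, 7), (2, 6, 12), (5, 9, 10)]
  Group 2 (a > b): [(4, 9, 6), (3, 7, 3)]
Optimal job order: [1, 2, 5, 4, 3]
Schedule:
  Job 1: M1 done at 6, M2 done at 13
  Job 2: M1 done at 12, M2 done at 25
  Job 5: M1 done at 21, M2 done at 35
  Job 4: M1 done at 30, M2 done at 41
  Job 3: M1 done at 37, M2 done at 44
Makespan = 44

44


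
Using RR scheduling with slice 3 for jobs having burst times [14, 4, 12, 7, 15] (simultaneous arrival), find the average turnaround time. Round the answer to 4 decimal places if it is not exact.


Time quantum = 3
Execution trace:
  J1 runs 3 units, time = 3
  J2 runs 3 units, time = 6
  J3 runs 3 units, time = 9
  J4 runs 3 units, time = 12
  J5 runs 3 units, time = 15
  J1 runs 3 units, time = 18
  J2 runs 1 units, time = 19
  J3 runs 3 units, time = 22
  J4 runs 3 units, time = 25
  J5 runs 3 units, time = 28
  J1 runs 3 units, time = 31
  J3 runs 3 units, time = 34
  J4 runs 1 units, time = 35
  J5 runs 3 units, time = 38
  J1 runs 3 units, time = 41
  J3 runs 3 units, time = 44
  J5 runs 3 units, time = 47
  J1 runs 2 units, time = 49
  J5 runs 3 units, time = 52
Finish times: [49, 19, 44, 35, 52]
Average turnaround = 199/5 = 39.8

39.8


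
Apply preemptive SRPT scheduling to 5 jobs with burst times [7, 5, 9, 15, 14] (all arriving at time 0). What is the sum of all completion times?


Since all jobs arrive at t=0, SRPT equals SPT ordering.
SPT order: [5, 7, 9, 14, 15]
Completion times:
  Job 1: p=5, C=5
  Job 2: p=7, C=12
  Job 3: p=9, C=21
  Job 4: p=14, C=35
  Job 5: p=15, C=50
Total completion time = 5 + 12 + 21 + 35 + 50 = 123

123


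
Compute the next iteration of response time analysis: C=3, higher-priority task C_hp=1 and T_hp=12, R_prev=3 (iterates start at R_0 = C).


R_next = C + ceil(R_prev / T_hp) * C_hp
ceil(3 / 12) = ceil(0.25) = 1
Interference = 1 * 1 = 1
R_next = 3 + 1 = 4

4


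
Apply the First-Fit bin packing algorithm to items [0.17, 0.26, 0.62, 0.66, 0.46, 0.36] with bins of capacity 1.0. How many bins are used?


Place items sequentially using First-Fit:
  Item 0.17 -> new Bin 1
  Item 0.26 -> Bin 1 (now 0.43)
  Item 0.62 -> new Bin 2
  Item 0.66 -> new Bin 3
  Item 0.46 -> Bin 1 (now 0.89)
  Item 0.36 -> Bin 2 (now 0.98)
Total bins used = 3

3


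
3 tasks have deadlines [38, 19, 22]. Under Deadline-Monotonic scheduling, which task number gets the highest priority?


Sort tasks by relative deadline (ascending):
  Task 2: deadline = 19
  Task 3: deadline = 22
  Task 1: deadline = 38
Priority order (highest first): [2, 3, 1]
Highest priority task = 2

2


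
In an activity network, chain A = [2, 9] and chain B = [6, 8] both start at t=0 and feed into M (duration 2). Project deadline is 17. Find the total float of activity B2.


Forward pass: ES(B2) = sum of predecessors on chain B = 6
EF = ES + duration = 6 + 8 = 14
Backward pass: LF(M) = deadline = 17; LS(M) = 17 - 2 = 15
LF(B2) = LS(M) - sum(successors on chain B) = 15 - 0 = 15
LS = LF - duration = 15 - 8 = 7
Total float = LS - ES = 7 - 6 = 1

1


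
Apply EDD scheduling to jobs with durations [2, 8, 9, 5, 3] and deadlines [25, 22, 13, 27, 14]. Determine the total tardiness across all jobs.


Sort by due date (EDD order): [(9, 13), (3, 14), (8, 22), (2, 25), (5, 27)]
Compute completion times and tardiness:
  Job 1: p=9, d=13, C=9, tardiness=max(0,9-13)=0
  Job 2: p=3, d=14, C=12, tardiness=max(0,12-14)=0
  Job 3: p=8, d=22, C=20, tardiness=max(0,20-22)=0
  Job 4: p=2, d=25, C=22, tardiness=max(0,22-25)=0
  Job 5: p=5, d=27, C=27, tardiness=max(0,27-27)=0
Total tardiness = 0

0


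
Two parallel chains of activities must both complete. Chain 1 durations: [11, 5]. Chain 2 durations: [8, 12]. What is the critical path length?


Path A total = 11 + 5 = 16
Path B total = 8 + 12 = 20
Critical path = longest path = max(16, 20) = 20

20


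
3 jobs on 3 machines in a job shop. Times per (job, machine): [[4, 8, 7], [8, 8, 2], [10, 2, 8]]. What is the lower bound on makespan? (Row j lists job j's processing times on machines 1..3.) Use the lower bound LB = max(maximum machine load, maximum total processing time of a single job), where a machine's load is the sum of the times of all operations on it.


Machine loads:
  Machine 1: 4 + 8 + 10 = 22
  Machine 2: 8 + 8 + 2 = 18
  Machine 3: 7 + 2 + 8 = 17
Max machine load = 22
Job totals:
  Job 1: 19
  Job 2: 18
  Job 3: 20
Max job total = 20
Lower bound = max(22, 20) = 22

22


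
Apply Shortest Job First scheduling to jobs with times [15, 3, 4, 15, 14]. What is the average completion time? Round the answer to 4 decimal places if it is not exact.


SJF order (ascending): [3, 4, 14, 15, 15]
Completion times:
  Job 1: burst=3, C=3
  Job 2: burst=4, C=7
  Job 3: burst=14, C=21
  Job 4: burst=15, C=36
  Job 5: burst=15, C=51
Average completion = 118/5 = 23.6

23.6


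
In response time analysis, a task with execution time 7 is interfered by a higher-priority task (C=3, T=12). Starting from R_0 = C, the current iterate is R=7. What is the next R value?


R_next = C + ceil(R_prev / T_hp) * C_hp
ceil(7 / 12) = ceil(0.5833) = 1
Interference = 1 * 3 = 3
R_next = 7 + 3 = 10

10


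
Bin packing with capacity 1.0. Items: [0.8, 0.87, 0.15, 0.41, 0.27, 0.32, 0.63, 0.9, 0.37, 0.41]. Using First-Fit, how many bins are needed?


Place items sequentially using First-Fit:
  Item 0.8 -> new Bin 1
  Item 0.87 -> new Bin 2
  Item 0.15 -> Bin 1 (now 0.95)
  Item 0.41 -> new Bin 3
  Item 0.27 -> Bin 3 (now 0.68)
  Item 0.32 -> Bin 3 (now 1.0)
  Item 0.63 -> new Bin 4
  Item 0.9 -> new Bin 5
  Item 0.37 -> Bin 4 (now 1.0)
  Item 0.41 -> new Bin 6
Total bins used = 6

6


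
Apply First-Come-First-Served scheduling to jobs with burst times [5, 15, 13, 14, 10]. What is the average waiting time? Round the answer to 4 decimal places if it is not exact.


FCFS order (as given): [5, 15, 13, 14, 10]
Waiting times:
  Job 1: wait = 0
  Job 2: wait = 5
  Job 3: wait = 20
  Job 4: wait = 33
  Job 5: wait = 47
Sum of waiting times = 105
Average waiting time = 105/5 = 21.0

21.0


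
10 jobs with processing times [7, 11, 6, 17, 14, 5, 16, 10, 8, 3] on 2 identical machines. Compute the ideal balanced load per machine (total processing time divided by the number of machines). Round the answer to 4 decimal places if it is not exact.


Total processing time = 7 + 11 + 6 + 17 + 14 + 5 + 16 + 10 + 8 + 3 = 97
Number of machines = 2
Ideal balanced load = 97 / 2 = 48.5

48.5


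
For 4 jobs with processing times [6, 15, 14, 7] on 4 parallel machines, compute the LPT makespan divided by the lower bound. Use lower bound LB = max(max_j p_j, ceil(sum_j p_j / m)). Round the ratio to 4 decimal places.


LPT order: [15, 14, 7, 6]
Machine loads after assignment: [15, 14, 7, 6]
LPT makespan = 15
Lower bound = max(max_job, ceil(total/4)) = max(15, 11) = 15
Ratio = 15 / 15 = 1.0

1.0


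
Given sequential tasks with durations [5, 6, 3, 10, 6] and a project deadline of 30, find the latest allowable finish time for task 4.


LF(activity 4) = deadline - sum of successor durations
Successors: activities 5 through 5 with durations [6]
Sum of successor durations = 6
LF = 30 - 6 = 24

24


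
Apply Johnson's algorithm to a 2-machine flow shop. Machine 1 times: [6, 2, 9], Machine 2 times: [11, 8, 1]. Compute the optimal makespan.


Apply Johnson's rule:
  Group 1 (a <= b): [(2, 2, 8), (1, 6, 11)]
  Group 2 (a > b): [(3, 9, 1)]
Optimal job order: [2, 1, 3]
Schedule:
  Job 2: M1 done at 2, M2 done at 10
  Job 1: M1 done at 8, M2 done at 21
  Job 3: M1 done at 17, M2 done at 22
Makespan = 22

22


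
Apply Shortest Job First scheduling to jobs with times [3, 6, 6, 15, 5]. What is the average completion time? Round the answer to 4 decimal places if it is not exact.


SJF order (ascending): [3, 5, 6, 6, 15]
Completion times:
  Job 1: burst=3, C=3
  Job 2: burst=5, C=8
  Job 3: burst=6, C=14
  Job 4: burst=6, C=20
  Job 5: burst=15, C=35
Average completion = 80/5 = 16.0

16.0


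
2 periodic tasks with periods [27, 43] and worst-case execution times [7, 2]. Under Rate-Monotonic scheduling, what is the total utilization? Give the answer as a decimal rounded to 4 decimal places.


Compute individual utilizations (exact fractions):
  Task 1: C/T = 7/27 (approx. 0.2593)
  Task 2: C/T = 2/43 (approx. 0.0465)
Total utilization U = 7/27 + 2/43 = 355/1161
Rounded to 4 decimal places: U = 0.3058
RM (Liu & Layland) bound for 2 tasks = 0.828427; compare with U = 355/1161 (approx. 0.305771)
U <= bound, so schedulable by RM sufficient condition.

0.3058


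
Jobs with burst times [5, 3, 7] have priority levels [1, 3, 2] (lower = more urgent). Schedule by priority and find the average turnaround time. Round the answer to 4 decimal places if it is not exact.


Sort by priority (ascending = highest first):
Order: [(1, 5), (2, 7), (3, 3)]
Completion times:
  Priority 1, burst=5, C=5
  Priority 2, burst=7, C=12
  Priority 3, burst=3, C=15
Average turnaround = 32/3 = 10.6667

10.6667


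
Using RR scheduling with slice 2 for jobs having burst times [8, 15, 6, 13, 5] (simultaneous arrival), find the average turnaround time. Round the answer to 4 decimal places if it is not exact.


Time quantum = 2
Execution trace:
  J1 runs 2 units, time = 2
  J2 runs 2 units, time = 4
  J3 runs 2 units, time = 6
  J4 runs 2 units, time = 8
  J5 runs 2 units, time = 10
  J1 runs 2 units, time = 12
  J2 runs 2 units, time = 14
  J3 runs 2 units, time = 16
  J4 runs 2 units, time = 18
  J5 runs 2 units, time = 20
  J1 runs 2 units, time = 22
  J2 runs 2 units, time = 24
  J3 runs 2 units, time = 26
  J4 runs 2 units, time = 28
  J5 runs 1 units, time = 29
  J1 runs 2 units, time = 31
  J2 runs 2 units, time = 33
  J4 runs 2 units, time = 35
  J2 runs 2 units, time = 37
  J4 runs 2 units, time = 39
  J2 runs 2 units, time = 41
  J4 runs 2 units, time = 43
  J2 runs 2 units, time = 45
  J4 runs 1 units, time = 46
  J2 runs 1 units, time = 47
Finish times: [31, 47, 26, 46, 29]
Average turnaround = 179/5 = 35.8

35.8


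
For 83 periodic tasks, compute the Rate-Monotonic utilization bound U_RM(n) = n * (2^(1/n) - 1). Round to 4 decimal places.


Compute 2^(1/83) = 1.0083861392
Subtract 1: 1.0083861392 - 1 = 0.0083861392
Multiply by n: 83 * 0.0083861392 = 0.6960495536
Round to 4 dp: 0.6960

0.6960


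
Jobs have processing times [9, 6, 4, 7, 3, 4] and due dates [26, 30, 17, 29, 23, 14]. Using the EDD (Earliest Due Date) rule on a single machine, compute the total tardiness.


Sort by due date (EDD order): [(4, 14), (4, 17), (3, 23), (9, 26), (7, 29), (6, 30)]
Compute completion times and tardiness:
  Job 1: p=4, d=14, C=4, tardiness=max(0,4-14)=0
  Job 2: p=4, d=17, C=8, tardiness=max(0,8-17)=0
  Job 3: p=3, d=23, C=11, tardiness=max(0,11-23)=0
  Job 4: p=9, d=26, C=20, tardiness=max(0,20-26)=0
  Job 5: p=7, d=29, C=27, tardiness=max(0,27-29)=0
  Job 6: p=6, d=30, C=33, tardiness=max(0,33-30)=3
Total tardiness = 3

3
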